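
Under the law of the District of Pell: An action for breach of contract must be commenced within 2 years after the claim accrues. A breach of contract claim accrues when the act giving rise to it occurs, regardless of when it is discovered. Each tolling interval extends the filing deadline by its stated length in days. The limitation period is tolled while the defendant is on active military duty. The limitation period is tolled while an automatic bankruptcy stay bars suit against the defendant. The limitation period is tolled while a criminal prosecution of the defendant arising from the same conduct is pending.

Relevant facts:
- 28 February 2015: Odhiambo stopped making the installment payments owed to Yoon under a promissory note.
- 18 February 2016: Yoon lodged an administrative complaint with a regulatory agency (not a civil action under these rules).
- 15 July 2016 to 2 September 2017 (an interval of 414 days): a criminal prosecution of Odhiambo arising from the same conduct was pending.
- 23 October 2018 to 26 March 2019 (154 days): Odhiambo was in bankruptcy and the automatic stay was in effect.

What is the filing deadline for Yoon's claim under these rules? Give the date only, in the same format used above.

18 April 2018

The limitation period began to run on 28 February 2015.
The untolled deadline — 2 years after 28 February 2015 — is 28 February 2017.
The pending criminal prosecution from 15 July 2016 to 2 September 2017 tolled the period for 414 days, extending the deadline to 18 April 2018.
The automatic bankruptcy stay from 23 October 2018 to 26 March 2019 began after the period had already run on 18 April 2018, so it has no tolling effect.
None of the other events listed affects the running of the period under the stated rules.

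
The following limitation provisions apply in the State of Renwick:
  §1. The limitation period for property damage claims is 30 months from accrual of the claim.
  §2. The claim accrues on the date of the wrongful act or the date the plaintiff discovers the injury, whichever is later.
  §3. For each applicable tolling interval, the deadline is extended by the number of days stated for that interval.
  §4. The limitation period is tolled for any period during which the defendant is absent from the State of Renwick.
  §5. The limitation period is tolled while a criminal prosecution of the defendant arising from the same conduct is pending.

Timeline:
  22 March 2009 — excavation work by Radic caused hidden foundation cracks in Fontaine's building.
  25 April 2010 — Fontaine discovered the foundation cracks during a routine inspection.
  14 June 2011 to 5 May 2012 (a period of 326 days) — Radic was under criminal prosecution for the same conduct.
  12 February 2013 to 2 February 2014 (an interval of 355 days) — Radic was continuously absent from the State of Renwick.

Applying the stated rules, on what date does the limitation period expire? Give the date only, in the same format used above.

Because discovery on 25 April 2010 post-dates the 22 March 2009 act, accrual under the later-of rule falls on 25 April 2010.
Adding the 30 months base period to 25 April 2010 gives a deadline of 25 October 2012, before any tolling.
The pending criminal prosecution from 14 June 2011 to 5 May 2012 tolled the period for 326 days, extending the deadline to 16 September 2013.
The period was tolled for 355 days by the defendant's absence from the jurisdiction (12 February 2013 to 2 February 2014), pushing the deadline to 6 September 2014.

6 September 2014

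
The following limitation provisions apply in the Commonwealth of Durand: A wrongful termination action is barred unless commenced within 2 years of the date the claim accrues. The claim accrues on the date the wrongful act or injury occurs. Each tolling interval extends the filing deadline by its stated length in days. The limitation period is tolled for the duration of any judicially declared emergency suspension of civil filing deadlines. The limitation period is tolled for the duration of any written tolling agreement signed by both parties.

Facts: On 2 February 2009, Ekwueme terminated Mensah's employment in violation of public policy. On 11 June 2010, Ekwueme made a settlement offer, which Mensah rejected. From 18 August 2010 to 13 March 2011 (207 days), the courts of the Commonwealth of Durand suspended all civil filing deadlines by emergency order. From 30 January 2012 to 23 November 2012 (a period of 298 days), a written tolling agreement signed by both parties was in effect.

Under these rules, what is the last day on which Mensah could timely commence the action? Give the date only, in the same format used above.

The claim accrued on 2 February 2009, when the wrongful act occurred.
The untolled deadline — 2 years after 2 February 2009 — is 2 February 2011.
Because the emergency suspension of filing deadlines ran from 18 August 2010 to 13 March 2011, the deadline is extended by 207 days to 28 August 2011.
The written tolling agreement from 30 January 2012 to 23 November 2012 began after the period had already run on 28 August 2011, so it has no tolling effect.
None of the other events listed affects the running of the period under the stated rules.

28 August 2011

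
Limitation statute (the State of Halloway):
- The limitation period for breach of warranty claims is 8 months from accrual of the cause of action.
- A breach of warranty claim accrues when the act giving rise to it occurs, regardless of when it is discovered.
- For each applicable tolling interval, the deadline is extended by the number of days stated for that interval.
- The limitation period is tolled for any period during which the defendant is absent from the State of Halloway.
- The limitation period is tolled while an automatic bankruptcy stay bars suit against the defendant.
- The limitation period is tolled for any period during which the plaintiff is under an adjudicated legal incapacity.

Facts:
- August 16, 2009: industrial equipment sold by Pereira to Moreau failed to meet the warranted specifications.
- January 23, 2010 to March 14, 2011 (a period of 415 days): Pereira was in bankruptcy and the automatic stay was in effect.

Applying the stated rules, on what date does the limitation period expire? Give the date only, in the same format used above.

The cause of action accrued on August 16, 2009, the date of the act.
8 months from August 16, 2009 is April 16, 2010.
The period was tolled for 415 days by the automatic bankruptcy stay (January 23, 2010 to March 14, 2011), pushing the deadline to June 5, 2011.

June 5, 2011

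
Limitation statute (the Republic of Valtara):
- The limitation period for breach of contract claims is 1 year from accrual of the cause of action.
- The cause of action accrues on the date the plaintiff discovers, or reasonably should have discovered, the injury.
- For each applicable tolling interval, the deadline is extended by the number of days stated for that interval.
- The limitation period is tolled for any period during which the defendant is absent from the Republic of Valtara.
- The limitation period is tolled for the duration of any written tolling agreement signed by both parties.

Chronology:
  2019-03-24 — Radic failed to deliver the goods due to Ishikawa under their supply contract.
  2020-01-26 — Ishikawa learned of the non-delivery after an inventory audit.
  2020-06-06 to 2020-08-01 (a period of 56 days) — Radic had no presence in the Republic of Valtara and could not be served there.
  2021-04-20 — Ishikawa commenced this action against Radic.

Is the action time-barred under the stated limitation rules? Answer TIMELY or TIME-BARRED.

Under the discovery rule, the claim accrued on 2020-01-26, when Ishikawa discovered the injury — not on the 2019-03-24 date of the underlying act.
1 year from 2020-01-26 is 2021-01-26.
The period was tolled for 56 days by the defendant's absence from the jurisdiction (2020-06-06 to 2020-08-01), pushing the deadline to 2021-03-23.
Ishikawa filed on 2021-04-20, after the 2021-03-23 deadline, so the action is time-barred.

TIME-BARRED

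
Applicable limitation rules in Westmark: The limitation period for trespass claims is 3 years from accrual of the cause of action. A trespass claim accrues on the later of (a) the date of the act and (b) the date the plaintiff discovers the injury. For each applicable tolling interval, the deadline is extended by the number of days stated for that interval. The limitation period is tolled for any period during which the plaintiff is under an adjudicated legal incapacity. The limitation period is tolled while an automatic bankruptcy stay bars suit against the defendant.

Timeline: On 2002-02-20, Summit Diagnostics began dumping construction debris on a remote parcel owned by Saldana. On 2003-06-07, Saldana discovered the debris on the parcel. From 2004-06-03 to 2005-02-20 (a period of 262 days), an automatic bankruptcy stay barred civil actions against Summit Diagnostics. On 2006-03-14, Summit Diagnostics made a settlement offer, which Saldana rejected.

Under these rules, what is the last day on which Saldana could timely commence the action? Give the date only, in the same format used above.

2007-02-24

Taking the later of the act (2002-02-20) and discovery (2003-06-07), the claim accrued on 2003-06-07.
Adding the 3 years base period to 2003-06-07 gives a deadline of 2006-06-07, before any tolling.
Because the automatic bankruptcy stay ran from 2004-06-03 to 2005-02-20, the deadline is extended by 262 days to 2007-02-24.
The other events in the timeline have no effect on the limitation period under the stated rules.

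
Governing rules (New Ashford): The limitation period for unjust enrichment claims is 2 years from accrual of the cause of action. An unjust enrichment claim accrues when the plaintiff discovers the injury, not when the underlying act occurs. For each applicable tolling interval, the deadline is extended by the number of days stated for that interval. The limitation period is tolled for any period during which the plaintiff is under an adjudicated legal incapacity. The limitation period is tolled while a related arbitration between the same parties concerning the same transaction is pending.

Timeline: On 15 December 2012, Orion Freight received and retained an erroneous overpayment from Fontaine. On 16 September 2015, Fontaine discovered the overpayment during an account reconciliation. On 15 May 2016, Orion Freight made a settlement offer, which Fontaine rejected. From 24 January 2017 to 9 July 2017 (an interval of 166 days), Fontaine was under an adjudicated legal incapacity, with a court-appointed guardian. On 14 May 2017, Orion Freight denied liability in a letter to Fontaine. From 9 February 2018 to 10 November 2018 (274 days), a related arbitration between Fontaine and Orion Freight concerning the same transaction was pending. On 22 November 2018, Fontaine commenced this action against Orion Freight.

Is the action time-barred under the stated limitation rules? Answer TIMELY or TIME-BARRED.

Accrual is tied to discovery, so the period began on 16 September 2015 rather than on 15 December 2012 when the act occurred.
The untolled deadline — 2 years after 16 September 2015 — is 16 September 2017.
The plaintiff's legal incapacity from 24 January 2017 to 9 July 2017 tolled the period for 166 days, extending the deadline to 1 March 2018.
Because the pending related arbitration ran from 9 February 2018 to 10 November 2018, the deadline is extended by 274 days to 30 November 2018.
The other events in the timeline have no effect on the limitation period under the stated rules.
Fontaine filed on 22 November 2018, before the 30 November 2018 deadline, so the action is timely.

TIMELY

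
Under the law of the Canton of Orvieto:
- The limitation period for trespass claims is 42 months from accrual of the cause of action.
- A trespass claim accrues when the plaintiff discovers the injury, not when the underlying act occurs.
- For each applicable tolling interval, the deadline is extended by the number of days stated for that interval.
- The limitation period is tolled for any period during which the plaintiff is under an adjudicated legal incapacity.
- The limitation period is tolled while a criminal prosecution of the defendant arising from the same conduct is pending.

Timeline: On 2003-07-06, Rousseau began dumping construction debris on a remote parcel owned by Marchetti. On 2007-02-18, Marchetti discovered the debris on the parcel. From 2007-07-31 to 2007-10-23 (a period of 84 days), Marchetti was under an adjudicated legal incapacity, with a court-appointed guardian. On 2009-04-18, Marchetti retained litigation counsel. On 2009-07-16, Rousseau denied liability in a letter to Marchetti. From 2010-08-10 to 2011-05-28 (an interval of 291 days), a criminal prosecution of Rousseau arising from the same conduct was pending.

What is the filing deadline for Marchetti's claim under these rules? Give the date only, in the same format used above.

2011-08-28

The claim did not accrue until Marchetti discovered the injury on 2007-02-18; the 2003-07-06 act date does not start the clock under the stated rule.
42 months from 2007-02-18 is 2010-08-18.
The plaintiff's legal incapacity from 2007-07-31 to 2007-10-23 tolled the period for 84 days, extending the deadline to 2010-11-10.
The period was tolled for 291 days by the pending criminal prosecution (2010-08-10 to 2011-05-28), pushing the deadline to 2011-08-28.
The other events in the timeline have no effect on the limitation period under the stated rules.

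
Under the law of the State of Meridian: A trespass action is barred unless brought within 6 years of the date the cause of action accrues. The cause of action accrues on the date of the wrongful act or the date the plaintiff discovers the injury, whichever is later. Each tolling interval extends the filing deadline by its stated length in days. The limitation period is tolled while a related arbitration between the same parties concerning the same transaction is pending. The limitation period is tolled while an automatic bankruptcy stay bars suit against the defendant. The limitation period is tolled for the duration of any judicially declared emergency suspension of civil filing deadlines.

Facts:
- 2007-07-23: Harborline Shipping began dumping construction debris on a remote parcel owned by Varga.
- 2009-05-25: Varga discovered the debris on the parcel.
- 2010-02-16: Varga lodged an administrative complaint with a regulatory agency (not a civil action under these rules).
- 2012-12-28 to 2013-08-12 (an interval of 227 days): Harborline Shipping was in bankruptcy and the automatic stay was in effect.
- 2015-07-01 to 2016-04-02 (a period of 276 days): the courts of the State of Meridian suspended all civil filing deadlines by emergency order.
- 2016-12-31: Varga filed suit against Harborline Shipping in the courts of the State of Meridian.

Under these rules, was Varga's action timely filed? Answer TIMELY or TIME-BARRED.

Because discovery on 2009-05-25 post-dates the 2007-07-23 act, accrual under the later-of rule falls on 2009-05-25.
The untolled deadline — 6 years after 2009-05-25 — is 2015-05-25.
Because the automatic bankruptcy stay ran from 2012-12-28 to 2013-08-12, the deadline is extended by 227 days to 2016-01-07.
Because the emergency suspension of filing deadlines ran from 2015-07-01 to 2016-04-02, the deadline is extended by 276 days to 2016-10-09.
Nothing else in the chronology tolls or restarts the period.
Filing on 2016-12-31 missed the 2016-10-09 deadline — the action is time-barred.

TIME-BARRED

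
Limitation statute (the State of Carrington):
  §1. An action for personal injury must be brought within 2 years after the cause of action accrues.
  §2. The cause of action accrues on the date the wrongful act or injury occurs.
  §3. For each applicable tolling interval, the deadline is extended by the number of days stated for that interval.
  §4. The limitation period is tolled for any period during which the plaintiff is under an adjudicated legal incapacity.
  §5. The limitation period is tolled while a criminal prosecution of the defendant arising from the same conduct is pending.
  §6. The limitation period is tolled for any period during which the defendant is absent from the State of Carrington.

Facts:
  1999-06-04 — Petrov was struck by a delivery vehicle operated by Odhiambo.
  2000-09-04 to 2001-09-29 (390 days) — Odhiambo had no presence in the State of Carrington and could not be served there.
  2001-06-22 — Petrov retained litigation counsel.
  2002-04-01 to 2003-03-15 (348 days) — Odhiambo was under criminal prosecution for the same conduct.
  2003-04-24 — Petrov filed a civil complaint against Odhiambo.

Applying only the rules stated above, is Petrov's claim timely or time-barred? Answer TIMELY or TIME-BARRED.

TIMELY

The claim accrued on 1999-06-04, when the wrongful act occurred.
The untolled deadline — 2 years after 1999-06-04 — is 2001-06-04.
Because the defendant's absence from the jurisdiction ran from 2000-09-04 to 2001-09-29, the deadline is extended by 390 days to 2002-06-29.
The period was tolled for 348 days by the pending criminal prosecution (2002-04-01 to 2003-03-15), pushing the deadline to 2003-06-12.
The other events in the timeline have no effect on the limitation period under the stated rules.
Petrov filed on 2003-04-24, before the 2003-06-12 deadline, so the action is timely.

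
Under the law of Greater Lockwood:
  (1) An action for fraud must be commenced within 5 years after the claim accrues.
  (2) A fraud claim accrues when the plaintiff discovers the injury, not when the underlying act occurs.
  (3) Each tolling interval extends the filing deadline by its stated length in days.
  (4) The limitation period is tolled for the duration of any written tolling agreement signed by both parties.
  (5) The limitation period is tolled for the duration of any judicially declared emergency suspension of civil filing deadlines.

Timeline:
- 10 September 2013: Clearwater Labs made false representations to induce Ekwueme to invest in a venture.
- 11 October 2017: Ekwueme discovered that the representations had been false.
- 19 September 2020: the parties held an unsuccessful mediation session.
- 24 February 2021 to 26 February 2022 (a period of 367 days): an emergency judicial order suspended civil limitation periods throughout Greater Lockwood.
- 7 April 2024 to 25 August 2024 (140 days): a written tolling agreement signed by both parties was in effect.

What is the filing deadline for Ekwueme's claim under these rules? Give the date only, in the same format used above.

The claim did not accrue until Ekwueme discovered the injury on 11 October 2017; the 10 September 2013 act date does not start the clock under the stated rule.
5 years from 11 October 2017 is 11 October 2022.
The emergency suspension of filing deadlines from 24 February 2021 to 26 February 2022 tolled the period for 367 days, extending the deadline to 13 October 2023.
The written tolling agreement starting 7 April 2024 came too late — the period had run on 13 October 2023 — and so does not extend the deadline.
Nothing else in the chronology tolls or restarts the period.

13 October 2023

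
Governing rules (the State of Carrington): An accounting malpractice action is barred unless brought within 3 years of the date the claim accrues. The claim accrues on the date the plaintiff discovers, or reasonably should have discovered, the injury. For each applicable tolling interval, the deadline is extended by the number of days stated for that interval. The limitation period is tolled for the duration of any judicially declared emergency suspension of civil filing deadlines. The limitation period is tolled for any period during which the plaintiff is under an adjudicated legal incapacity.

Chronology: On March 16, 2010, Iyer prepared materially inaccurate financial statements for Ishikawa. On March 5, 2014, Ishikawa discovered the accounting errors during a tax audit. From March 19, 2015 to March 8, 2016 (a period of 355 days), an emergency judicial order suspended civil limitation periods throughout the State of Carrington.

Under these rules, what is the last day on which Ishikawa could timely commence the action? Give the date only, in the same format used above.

February 23, 2018

Under the discovery rule, the claim accrued on March 5, 2014, when Ishikawa discovered the injury — not on the March 16, 2010 date of the underlying act.
3 years from March 5, 2014 is March 5, 2017.
The period was tolled for 355 days by the emergency suspension of filing deadlines (March 19, 2015 to March 8, 2016), pushing the deadline to February 23, 2018.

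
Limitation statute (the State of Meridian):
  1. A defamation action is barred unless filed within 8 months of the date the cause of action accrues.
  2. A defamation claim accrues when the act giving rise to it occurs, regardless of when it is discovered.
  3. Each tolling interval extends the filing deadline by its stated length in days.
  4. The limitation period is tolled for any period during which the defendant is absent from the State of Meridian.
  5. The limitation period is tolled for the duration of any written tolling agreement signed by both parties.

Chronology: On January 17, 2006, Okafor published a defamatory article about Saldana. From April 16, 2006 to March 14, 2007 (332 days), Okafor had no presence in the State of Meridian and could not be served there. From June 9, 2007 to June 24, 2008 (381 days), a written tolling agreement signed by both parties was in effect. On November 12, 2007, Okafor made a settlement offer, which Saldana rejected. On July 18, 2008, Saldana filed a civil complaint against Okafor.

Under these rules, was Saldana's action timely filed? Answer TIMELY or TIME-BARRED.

The cause of action accrued on January 17, 2006, the date of the act.
8 months from January 17, 2006 is September 17, 2006.
Because the defendant's absence from the jurisdiction ran from April 16, 2006 to March 14, 2007, the deadline is extended by 332 days to August 15, 2007.
The written tolling agreement from June 9, 2007 to June 24, 2008 tolled the period for 381 days, extending the deadline to August 30, 2008.
The other events in the timeline have no effect on the limitation period under the stated rules.
Saldana filed on July 18, 2008, before the August 30, 2008 deadline, so the action is timely.

TIMELY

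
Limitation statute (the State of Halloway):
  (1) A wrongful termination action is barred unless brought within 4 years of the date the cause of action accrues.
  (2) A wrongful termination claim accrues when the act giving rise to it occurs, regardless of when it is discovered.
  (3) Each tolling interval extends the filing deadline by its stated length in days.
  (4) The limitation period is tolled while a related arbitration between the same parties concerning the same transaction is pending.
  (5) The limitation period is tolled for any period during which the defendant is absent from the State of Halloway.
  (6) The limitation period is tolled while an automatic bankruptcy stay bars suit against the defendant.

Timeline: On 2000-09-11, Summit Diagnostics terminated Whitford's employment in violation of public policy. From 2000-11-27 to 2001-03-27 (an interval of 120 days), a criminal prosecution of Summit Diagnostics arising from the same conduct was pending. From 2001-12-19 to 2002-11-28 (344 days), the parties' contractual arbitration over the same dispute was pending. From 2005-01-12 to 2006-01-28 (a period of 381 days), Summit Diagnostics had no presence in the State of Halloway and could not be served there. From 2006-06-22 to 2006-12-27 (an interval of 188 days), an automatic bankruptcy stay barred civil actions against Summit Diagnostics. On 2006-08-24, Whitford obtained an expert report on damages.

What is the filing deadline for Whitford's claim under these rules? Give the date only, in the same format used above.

The claim accrued on 2000-09-11, when the wrongful act occurred.
4 years from 2000-09-11 is 2004-09-11.
Because the pending related arbitration ran from 2001-12-19 to 2002-11-28, the deadline is extended by 344 days to 2005-08-21.
Because the defendant's absence from the jurisdiction ran from 2005-01-12 to 2006-01-28, the deadline is extended by 381 days to 2006-09-06.
The period was tolled for 188 days by the automatic bankruptcy stay (2006-06-22 to 2006-12-27), pushing the deadline to 2007-03-13.
No stated provision tolls the period for a criminal prosecution, so the interval from 2000-11-27 to 2001-03-27 has no effect on the deadline.
The other events in the timeline have no effect on the limitation period under the stated rules.

2007-03-13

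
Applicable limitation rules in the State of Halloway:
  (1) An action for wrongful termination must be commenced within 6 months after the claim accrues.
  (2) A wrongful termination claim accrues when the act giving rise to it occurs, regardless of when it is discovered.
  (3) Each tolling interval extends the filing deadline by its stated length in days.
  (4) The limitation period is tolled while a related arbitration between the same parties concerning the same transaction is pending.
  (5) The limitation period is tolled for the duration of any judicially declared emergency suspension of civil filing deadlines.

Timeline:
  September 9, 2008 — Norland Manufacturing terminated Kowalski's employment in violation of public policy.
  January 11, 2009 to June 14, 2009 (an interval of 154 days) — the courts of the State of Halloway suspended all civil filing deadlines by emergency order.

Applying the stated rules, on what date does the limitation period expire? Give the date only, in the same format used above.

August 10, 2009

The limitation period began to run on September 9, 2008.
6 months from September 9, 2008 is March 9, 2009.
Because the emergency suspension of filing deadlines ran from January 11, 2009 to June 14, 2009, the deadline is extended by 154 days to August 10, 2009.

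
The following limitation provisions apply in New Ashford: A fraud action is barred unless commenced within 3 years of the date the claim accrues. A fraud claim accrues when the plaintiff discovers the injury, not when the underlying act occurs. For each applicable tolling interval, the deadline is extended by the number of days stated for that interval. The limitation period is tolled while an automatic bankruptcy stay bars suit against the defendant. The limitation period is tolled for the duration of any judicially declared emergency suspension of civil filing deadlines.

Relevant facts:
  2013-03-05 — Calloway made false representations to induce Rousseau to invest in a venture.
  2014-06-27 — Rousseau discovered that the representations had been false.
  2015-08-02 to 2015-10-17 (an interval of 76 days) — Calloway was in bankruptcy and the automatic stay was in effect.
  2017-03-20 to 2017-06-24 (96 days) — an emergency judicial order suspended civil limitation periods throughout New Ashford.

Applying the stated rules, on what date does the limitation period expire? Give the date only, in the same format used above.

Under the discovery rule, the claim accrued on 2014-06-27, when Rousseau discovered the injury — not on the 2013-03-05 date of the underlying act.
The untolled deadline — 3 years after 2014-06-27 — is 2017-06-27.
Because the automatic bankruptcy stay ran from 2015-08-02 to 2015-10-17, the deadline is extended by 76 days to 2017-09-11.
The period was tolled for 96 days by the emergency suspension of filing deadlines (2017-03-20 to 2017-06-24), pushing the deadline to 2017-12-16.

2017-12-16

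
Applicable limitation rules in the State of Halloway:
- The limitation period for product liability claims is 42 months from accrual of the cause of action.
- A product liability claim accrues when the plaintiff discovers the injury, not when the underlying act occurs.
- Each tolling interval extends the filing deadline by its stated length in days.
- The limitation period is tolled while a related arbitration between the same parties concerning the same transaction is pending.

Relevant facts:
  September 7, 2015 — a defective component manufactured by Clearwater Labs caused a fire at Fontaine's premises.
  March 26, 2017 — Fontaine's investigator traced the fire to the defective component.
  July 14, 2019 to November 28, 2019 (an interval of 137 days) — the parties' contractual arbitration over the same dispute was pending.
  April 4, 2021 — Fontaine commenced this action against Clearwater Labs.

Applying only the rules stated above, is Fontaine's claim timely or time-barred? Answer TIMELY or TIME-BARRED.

Under the discovery rule, the claim accrued on March 26, 2017, when Fontaine discovered the injury — not on the September 7, 2015 date of the underlying act.
Adding the 42 months base period to March 26, 2017 gives a deadline of September 26, 2020, before any tolling.
The period was tolled for 137 days by the pending related arbitration (July 14, 2019 to November 28, 2019), pushing the deadline to February 10, 2021.
The April 4, 2021 filing falls after the February 10, 2021 deadline; the claim is time-barred.

TIME-BARRED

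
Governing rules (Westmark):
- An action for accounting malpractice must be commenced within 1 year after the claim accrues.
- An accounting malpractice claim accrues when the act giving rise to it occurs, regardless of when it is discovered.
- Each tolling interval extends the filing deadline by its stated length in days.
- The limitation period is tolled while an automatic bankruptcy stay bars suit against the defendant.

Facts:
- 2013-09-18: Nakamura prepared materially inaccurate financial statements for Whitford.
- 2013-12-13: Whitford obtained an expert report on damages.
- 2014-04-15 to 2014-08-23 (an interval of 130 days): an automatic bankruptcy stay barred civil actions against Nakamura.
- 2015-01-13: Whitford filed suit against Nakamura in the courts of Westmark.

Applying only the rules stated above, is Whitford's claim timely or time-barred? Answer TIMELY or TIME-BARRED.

The limitation period began to run on 2013-09-18.
Adding the 1 year base period to 2013-09-18 gives a deadline of 2014-09-18, before any tolling.
The period was tolled for 130 days by the automatic bankruptcy stay (2014-04-15 to 2014-08-23), pushing the deadline to 2015-01-26.
None of the other events listed affects the running of the period under the stated rules.
Whitford filed on 2015-01-13, before the 2015-01-26 deadline, so the action is timely.

TIMELY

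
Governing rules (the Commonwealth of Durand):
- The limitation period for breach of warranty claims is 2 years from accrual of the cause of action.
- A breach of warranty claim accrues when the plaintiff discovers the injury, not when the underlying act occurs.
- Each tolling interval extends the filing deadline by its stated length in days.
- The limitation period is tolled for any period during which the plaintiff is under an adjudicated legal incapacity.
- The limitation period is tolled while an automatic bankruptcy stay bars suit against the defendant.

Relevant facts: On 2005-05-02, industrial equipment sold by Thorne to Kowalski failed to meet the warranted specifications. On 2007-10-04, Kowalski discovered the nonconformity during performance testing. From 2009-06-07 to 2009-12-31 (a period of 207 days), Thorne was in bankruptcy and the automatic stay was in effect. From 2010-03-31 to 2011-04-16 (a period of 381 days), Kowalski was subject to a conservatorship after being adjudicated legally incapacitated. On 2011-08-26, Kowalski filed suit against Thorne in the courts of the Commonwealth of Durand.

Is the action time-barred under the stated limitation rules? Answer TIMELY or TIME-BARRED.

The claim did not accrue until Kowalski discovered the injury on 2007-10-04; the 2005-05-02 act date does not start the clock under the stated rule.
Adding the 2 years base period to 2007-10-04 gives a deadline of 2009-10-04, before any tolling.
The period was tolled for 207 days by the automatic bankruptcy stay (2009-06-07 to 2009-12-31), pushing the deadline to 2010-04-29.
The period was tolled for 381 days by the plaintiff's legal incapacity (2010-03-31 to 2011-04-16), pushing the deadline to 2011-05-15.
Filing on 2011-08-26 missed the 2011-05-15 deadline — the action is time-barred.

TIME-BARRED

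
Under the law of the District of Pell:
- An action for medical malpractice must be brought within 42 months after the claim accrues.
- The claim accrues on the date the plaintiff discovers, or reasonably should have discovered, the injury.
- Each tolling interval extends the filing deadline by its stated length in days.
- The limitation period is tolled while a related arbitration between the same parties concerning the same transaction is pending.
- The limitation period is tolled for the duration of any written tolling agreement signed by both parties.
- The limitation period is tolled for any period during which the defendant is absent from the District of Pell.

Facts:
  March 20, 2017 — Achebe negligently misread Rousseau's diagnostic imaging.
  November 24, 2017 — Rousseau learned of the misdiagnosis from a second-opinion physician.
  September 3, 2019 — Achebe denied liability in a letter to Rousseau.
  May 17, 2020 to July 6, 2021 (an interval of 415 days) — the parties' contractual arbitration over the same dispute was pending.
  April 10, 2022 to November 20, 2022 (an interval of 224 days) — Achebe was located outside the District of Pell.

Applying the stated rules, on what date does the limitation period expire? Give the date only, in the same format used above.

February 22, 2023

Accrual is tied to discovery, so the period began on November 24, 2017 rather than on March 20, 2017 when the act occurred.
42 months from November 24, 2017 is May 24, 2021.
The pending related arbitration from May 17, 2020 to July 6, 2021 tolled the period for 415 days, extending the deadline to July 13, 2022.
The period was tolled for 224 days by the defendant's absence from the jurisdiction (April 10, 2022 to November 20, 2022), pushing the deadline to February 22, 2023.
The other events in the timeline have no effect on the limitation period under the stated rules.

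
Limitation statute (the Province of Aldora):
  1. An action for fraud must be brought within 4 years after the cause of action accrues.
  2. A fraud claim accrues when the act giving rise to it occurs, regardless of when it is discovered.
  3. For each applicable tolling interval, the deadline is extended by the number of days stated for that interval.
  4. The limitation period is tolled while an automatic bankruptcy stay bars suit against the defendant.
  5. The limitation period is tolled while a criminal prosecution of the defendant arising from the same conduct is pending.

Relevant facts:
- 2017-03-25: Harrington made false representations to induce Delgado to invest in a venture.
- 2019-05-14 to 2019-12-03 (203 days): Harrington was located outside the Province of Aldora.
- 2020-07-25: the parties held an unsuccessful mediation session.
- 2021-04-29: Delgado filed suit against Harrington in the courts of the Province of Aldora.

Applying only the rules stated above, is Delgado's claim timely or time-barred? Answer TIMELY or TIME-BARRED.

TIME-BARRED

The limitation period began to run on 2017-03-25.
The untolled deadline — 4 years after 2017-03-25 — is 2021-03-25.
Although the defendant's absence ran from 2019-05-14 to 2019-12-03, the stated rules do not make that a tolling event, so it is disregarded.
The other events in the timeline have no effect on the limitation period under the stated rules.
Filing on 2021-04-29 missed the 2021-03-25 deadline — the action is time-barred.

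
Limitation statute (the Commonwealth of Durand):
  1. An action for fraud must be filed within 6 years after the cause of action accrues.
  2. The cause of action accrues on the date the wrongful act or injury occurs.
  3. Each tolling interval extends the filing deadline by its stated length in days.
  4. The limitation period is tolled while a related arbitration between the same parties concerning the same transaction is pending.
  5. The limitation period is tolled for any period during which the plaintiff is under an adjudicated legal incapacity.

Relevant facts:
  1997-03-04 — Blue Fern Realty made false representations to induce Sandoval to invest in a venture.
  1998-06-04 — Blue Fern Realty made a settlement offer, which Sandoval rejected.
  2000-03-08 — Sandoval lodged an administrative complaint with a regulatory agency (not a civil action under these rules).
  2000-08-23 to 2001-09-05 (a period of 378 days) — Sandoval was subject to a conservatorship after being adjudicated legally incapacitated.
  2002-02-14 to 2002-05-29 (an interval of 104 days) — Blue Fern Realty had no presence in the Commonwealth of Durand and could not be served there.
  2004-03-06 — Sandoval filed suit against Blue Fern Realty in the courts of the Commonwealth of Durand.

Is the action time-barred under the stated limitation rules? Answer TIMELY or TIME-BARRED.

The claim accrued on 1997-03-04, when the wrongful act occurred.
6 years from 1997-03-04 is 2003-03-04.
The period was tolled for 378 days by the plaintiff's legal incapacity (2000-08-23 to 2001-09-05), pushing the deadline to 2004-03-16.
No stated provision tolls the period for the defendant's absence, so the interval from 2002-02-14 to 2002-05-29 has no effect on the deadline.
None of the other events listed affects the running of the period under the stated rules.
Sandoval filed on 2004-03-06, before the 2004-03-16 deadline, so the action is timely.

TIMELY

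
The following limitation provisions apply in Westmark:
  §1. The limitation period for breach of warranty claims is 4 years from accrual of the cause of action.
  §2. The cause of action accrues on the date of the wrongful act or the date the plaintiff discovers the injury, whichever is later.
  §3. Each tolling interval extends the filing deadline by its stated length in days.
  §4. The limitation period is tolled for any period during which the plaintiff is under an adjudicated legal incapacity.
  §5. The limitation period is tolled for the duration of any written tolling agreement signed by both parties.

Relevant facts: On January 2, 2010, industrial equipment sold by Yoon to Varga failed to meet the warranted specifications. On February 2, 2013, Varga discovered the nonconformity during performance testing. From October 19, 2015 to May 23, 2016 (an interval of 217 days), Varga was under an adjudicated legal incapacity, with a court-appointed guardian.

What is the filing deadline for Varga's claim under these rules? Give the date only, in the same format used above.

Because discovery on February 2, 2013 post-dates the January 2, 2010 act, accrual under the later-of rule falls on February 2, 2013.
The untolled deadline — 4 years after February 2, 2013 — is February 2, 2017.
The plaintiff's legal incapacity from October 19, 2015 to May 23, 2016 tolled the period for 217 days, extending the deadline to September 7, 2017.

September 7, 2017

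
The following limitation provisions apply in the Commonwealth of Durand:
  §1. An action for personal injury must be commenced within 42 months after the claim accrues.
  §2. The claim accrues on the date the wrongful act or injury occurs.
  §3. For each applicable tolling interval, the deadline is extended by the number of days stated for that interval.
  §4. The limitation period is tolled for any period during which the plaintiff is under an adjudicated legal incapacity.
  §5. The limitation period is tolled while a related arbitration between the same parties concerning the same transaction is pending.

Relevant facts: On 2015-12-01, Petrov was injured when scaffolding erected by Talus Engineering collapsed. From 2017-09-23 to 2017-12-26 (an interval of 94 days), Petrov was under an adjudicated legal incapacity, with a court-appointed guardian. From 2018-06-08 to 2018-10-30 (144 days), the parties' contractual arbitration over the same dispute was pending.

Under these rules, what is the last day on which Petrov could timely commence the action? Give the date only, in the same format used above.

2020-01-25

The claim accrued on 2015-12-01, when the wrongful act occurred.
42 months from 2015-12-01 is 2019-06-01.
The plaintiff's legal incapacity from 2017-09-23 to 2017-12-26 tolled the period for 94 days, extending the deadline to 2019-09-03.
The period was tolled for 144 days by the pending related arbitration (2018-06-08 to 2018-10-30), pushing the deadline to 2020-01-25.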